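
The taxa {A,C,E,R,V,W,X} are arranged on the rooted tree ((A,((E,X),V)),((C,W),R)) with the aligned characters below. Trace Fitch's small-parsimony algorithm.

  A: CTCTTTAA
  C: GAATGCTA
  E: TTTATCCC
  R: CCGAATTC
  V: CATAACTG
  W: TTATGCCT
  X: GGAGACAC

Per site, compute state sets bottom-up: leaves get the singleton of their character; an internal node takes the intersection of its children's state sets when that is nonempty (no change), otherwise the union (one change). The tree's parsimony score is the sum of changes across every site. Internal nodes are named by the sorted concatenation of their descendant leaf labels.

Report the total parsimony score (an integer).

[col 0] EX: children E:{T}, X:{G} ∪→ {G,T}; cost 1
[col 0] EVX: children EX:{G,T}, V:{C} ∪→ {C,G,T}; cost 1
[col 0] AEVX: children A:{C}, EVX:{C,G,T} ∩→ {C}; cost 0
[col 0] CW: children C:{G}, W:{T} ∪→ {G,T}; cost 1
[col 0] CRW: children CW:{G,T}, R:{C} ∪→ {C,G,T}; cost 1
[col 0] ACERVWX: children AEVX:{C}, CRW:{C,G,T} ∩→ {C}; cost 0
[col 1] EX: children E:{T}, X:{G} ∪→ {G,T}; cost 1
[col 1] EVX: children EX:{G,T}, V:{A} ∪→ {A,G,T}; cost 1
[col 1] AEVX: children A:{T}, EVX:{A,G,T} ∩→ {T}; cost 0
[col 1] CW: children C:{A}, W:{T} ∪→ {A,T}; cost 1
[col 1] CRW: children CW:{A,T}, R:{C} ∪→ {A,C,T}; cost 1
[col 1] ACERVWX: children AEVX:{T}, CRW:{A,C,T} ∩→ {T}; cost 0
[col 2] EX: children E:{T}, X:{A} ∪→ {A,T}; cost 1
[col 2] EVX: children EX:{A,T}, V:{T} ∩→ {T}; cost 0
[col 2] AEVX: children A:{C}, EVX:{T} ∪→ {C,T}; cost 1
[col 2] CW: children C:{A}, W:{A} ∩→ {A}; cost 0
[col 2] CRW: children CW:{A}, R:{G} ∪→ {A,G}; cost 1
[col 2] ACERVWX: children AEVX:{C,T}, CRW:{A,G} ∪→ {A,C,G,T}; cost 1
[col 3] EX: children E:{A}, X:{G} ∪→ {A,G}; cost 1
[col 3] EVX: children EX:{A,G}, V:{A} ∩→ {A}; cost 0
[col 3] AEVX: children A:{T}, EVX:{A} ∪→ {A,T}; cost 1
[col 3] CW: children C:{T}, W:{T} ∩→ {T}; cost 0
[col 3] CRW: children CW:{T}, R:{A} ∪→ {A,T}; cost 1
[col 3] ACERVWX: children AEVX:{A,T}, CRW:{A,T} ∩→ {A,T}; cost 0
[col 4] EX: children E:{T}, X:{A} ∪→ {A,T}; cost 1
[col 4] EVX: children EX:{A,T}, V:{A} ∩→ {A}; cost 0
[col 4] AEVX: children A:{T}, EVX:{A} ∪→ {A,T}; cost 1
[col 4] CW: children C:{G}, W:{G} ∩→ {G}; cost 0
[col 4] CRW: children CW:{G}, R:{A} ∪→ {A,G}; cost 1
[col 4] ACERVWX: children AEVX:{A,T}, CRW:{A,G} ∩→ {A}; cost 0
[col 5] EX: children E:{C}, X:{C} ∩→ {C}; cost 0
[col 5] EVX: children EX:{C}, V:{C} ∩→ {C}; cost 0
[col 5] AEVX: children A:{T}, EVX:{C} ∪→ {C,T}; cost 1
[col 5] CW: children C:{C}, W:{C} ∩→ {C}; cost 0
[col 5] CRW: children CW:{C}, R:{T} ∪→ {C,T}; cost 1
[col 5] ACERVWX: children AEVX:{C,T}, CRW:{C,T} ∩→ {C,T}; cost 0
[col 6] EX: children E:{C}, X:{A} ∪→ {A,C}; cost 1
[col 6] EVX: children EX:{A,C}, V:{T} ∪→ {A,C,T}; cost 1
[col 6] AEVX: children A:{A}, EVX:{A,C,T} ∩→ {A}; cost 0
[col 6] CW: children C:{T}, W:{C} ∪→ {C,T}; cost 1
[col 6] CRW: children CW:{C,T}, R:{T} ∩→ {T}; cost 0
[col 6] ACERVWX: children AEVX:{A}, CRW:{T} ∪→ {A,T}; cost 1
[col 7] EX: children E:{C}, X:{C} ∩→ {C}; cost 0
[col 7] EVX: children EX:{C}, V:{G} ∪→ {C,G}; cost 1
[col 7] AEVX: children A:{A}, EVX:{C,G} ∪→ {A,C,G}; cost 1
[col 7] CW: children C:{A}, W:{T} ∪→ {A,T}; cost 1
[col 7] CRW: children CW:{A,T}, R:{C} ∪→ {A,C,T}; cost 1
[col 7] ACERVWX: children AEVX:{A,C,G}, CRW:{A,C,T} ∩→ {A,C}; cost 0
per-site changes: [4, 4, 4, 3, 3, 2, 4, 4]; total = 28

28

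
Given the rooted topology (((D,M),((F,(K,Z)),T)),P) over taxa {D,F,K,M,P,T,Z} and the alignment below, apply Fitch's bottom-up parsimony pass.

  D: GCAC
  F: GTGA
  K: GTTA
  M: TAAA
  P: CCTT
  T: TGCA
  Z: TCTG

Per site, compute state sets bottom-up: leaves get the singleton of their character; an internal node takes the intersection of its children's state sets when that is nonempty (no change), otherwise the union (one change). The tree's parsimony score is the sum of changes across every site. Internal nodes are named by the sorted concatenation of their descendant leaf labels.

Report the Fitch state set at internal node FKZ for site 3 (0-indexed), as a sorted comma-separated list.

DM@0: {G} ∪ {T} = {G,T} (union, +1)
KZ@0: {G} ∪ {T} = {G,T} (union, +1)
FKZ@0: {G} ∩ {G,T} = {G} (intersection, +0)
FKTZ@0: {G} ∪ {T} = {G,T} (union, +1)
DFKMTZ@0: {G,T} ∩ {G,T} = {G,T} (intersection, +0)
DFKMPTZ@0: {G,T} ∪ {C} = {C,G,T} (union, +1)
DM@1: {C} ∪ {A} = {A,C} (union, +1)
KZ@1: {T} ∪ {C} = {C,T} (union, +1)
FKZ@1: {T} ∩ {C,T} = {T} (intersection, +0)
FKTZ@1: {T} ∪ {G} = {G,T} (union, +1)
DFKMTZ@1: {A,C} ∪ {G,T} = {A,C,G,T} (union, +1)
DFKMPTZ@1: {A,C,G,T} ∩ {C} = {C} (intersection, +0)
DM@2: {A} ∩ {A} = {A} (intersection, +0)
KZ@2: {T} ∩ {T} = {T} (intersection, +0)
FKZ@2: {G} ∪ {T} = {G,T} (union, +1)
FKTZ@2: {G,T} ∪ {C} = {C,G,T} (union, +1)
DFKMTZ@2: {A} ∪ {C,G,T} = {A,C,G,T} (union, +1)
DFKMPTZ@2: {A,C,G,T} ∩ {T} = {T} (intersection, +0)
DM@3: {C} ∪ {A} = {A,C} (union, +1)
KZ@3: {A} ∪ {G} = {A,G} (union, +1)
FKZ@3: {A} ∩ {A,G} = {A} (intersection, +0)
FKTZ@3: {A} ∩ {A} = {A} (intersection, +0)
DFKMTZ@3: {A,C} ∩ {A} = {A} (intersection, +0)
DFKMPTZ@3: {A} ∪ {T} = {A,T} (union, +1)
per-site changes: [4, 4, 3, 3]; total = 14

A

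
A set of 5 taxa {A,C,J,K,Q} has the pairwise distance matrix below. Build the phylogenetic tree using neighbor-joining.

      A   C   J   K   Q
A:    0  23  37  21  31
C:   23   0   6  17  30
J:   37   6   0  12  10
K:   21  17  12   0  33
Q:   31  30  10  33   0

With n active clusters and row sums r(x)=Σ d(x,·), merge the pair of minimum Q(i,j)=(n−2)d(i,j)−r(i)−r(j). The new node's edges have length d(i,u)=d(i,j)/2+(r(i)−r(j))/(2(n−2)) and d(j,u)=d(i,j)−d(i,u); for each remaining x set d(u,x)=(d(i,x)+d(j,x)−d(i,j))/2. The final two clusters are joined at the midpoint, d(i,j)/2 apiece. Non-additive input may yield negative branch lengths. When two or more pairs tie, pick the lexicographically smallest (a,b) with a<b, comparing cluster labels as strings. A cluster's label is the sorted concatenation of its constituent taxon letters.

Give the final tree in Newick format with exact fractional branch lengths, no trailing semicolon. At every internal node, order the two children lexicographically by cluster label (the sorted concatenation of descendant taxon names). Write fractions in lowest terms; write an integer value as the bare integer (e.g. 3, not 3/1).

(((A:119/8,K:49/8):37/8,C:39/8):65/16,(J:-3/2,Q:23/2):65/16)

step 1: merge (J,Q) at d=10, Q=-139; branch lengths J→-3/2, Q→23/2; new cluster JQ
  updated: d(A,JQ)=29, d(C,JQ)=13, d(JQ,K)=35/2
step 2: merge (A,K) at d=21, Q=-173/2; branch lengths A→119/8, K→49/8; new cluster AK
  updated: d(AK,C)=19/2, d(AK,JQ)=51/4
step 3: merge (AK,C) at d=19/2, Q=-141/4; branch lengths AK→37/8, C→39/8; new cluster ACK
  updated: d(ACK,JQ)=65/8
step 4: merge (ACK,JQ) at d=65/8; branch lengths ACK→65/16, JQ→65/16; new cluster ACJKQ
final tree: (((A:119/8,K:49/8):37/8,C:39/8):65/16,(J:-3/2,Q:23/2):65/16)
total length: 389/8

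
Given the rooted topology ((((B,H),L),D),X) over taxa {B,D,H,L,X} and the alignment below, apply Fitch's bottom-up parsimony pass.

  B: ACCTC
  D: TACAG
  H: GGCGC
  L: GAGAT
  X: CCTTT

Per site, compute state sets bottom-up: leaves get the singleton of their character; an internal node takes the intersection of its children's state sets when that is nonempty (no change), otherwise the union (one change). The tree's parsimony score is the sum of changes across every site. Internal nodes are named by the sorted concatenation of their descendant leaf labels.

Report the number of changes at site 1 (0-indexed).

site 0, node BH: B={A} ∪ H={G} → {A,G} (+1)
site 0, node BHL: BH={A,G} ∩ L={G} → {G} (+0)
site 0, node BDHL: BHL={G} ∪ D={T} → {G,T} (+1)
site 0, node BDHLX: BDHL={G,T} ∪ X={C} → {C,G,T} (+1)
site 1, node BH: B={C} ∪ H={G} → {C,G} (+1)
site 1, node BHL: BH={C,G} ∪ L={A} → {A,C,G} (+1)
site 1, node BDHL: BHL={A,C,G} ∩ D={A} → {A} (+0)
site 1, node BDHLX: BDHL={A} ∪ X={C} → {A,C} (+1)
site 2, node BH: B={C} ∩ H={C} → {C} (+0)
site 2, node BHL: BH={C} ∪ L={G} → {C,G} (+1)
site 2, node BDHL: BHL={C,G} ∩ D={C} → {C} (+0)
site 2, node BDHLX: BDHL={C} ∪ X={T} → {C,T} (+1)
site 3, node BH: B={T} ∪ H={G} → {G,T} (+1)
site 3, node BHL: BH={G,T} ∪ L={A} → {A,G,T} (+1)
site 3, node BDHL: BHL={A,G,T} ∩ D={A} → {A} (+0)
site 3, node BDHLX: BDHL={A} ∪ X={T} → {A,T} (+1)
site 4, node BH: B={C} ∩ H={C} → {C} (+0)
site 4, node BHL: BH={C} ∪ L={T} → {C,T} (+1)
site 4, node BDHL: BHL={C,T} ∪ D={G} → {C,G,T} (+1)
site 4, node BDHLX: BDHL={C,G,T} ∩ X={T} → {T} (+0)
per-site changes: [3, 3, 2, 3, 2]; total = 13

3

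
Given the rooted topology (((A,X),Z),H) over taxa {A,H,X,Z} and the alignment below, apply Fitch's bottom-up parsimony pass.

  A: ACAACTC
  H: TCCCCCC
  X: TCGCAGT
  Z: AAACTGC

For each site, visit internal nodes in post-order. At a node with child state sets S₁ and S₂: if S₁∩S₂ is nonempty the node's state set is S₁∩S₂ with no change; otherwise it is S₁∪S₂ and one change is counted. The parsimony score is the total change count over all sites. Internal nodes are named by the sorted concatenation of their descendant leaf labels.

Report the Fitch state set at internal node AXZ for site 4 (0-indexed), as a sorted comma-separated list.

[col 0] AX: children A:{A}, X:{T} ∪→ {A,T}; cost 1
[col 0] AXZ: children AX:{A,T}, Z:{A} ∩→ {A}; cost 0
[col 0] AHXZ: children AXZ:{A}, H:{T} ∪→ {A,T}; cost 1
[col 1] AX: children A:{C}, X:{C} ∩→ {C}; cost 0
[col 1] AXZ: children AX:{C}, Z:{A} ∪→ {A,C}; cost 1
[col 1] AHXZ: children AXZ:{A,C}, H:{C} ∩→ {C}; cost 0
[col 2] AX: children A:{A}, X:{G} ∪→ {A,G}; cost 1
[col 2] AXZ: children AX:{A,G}, Z:{A} ∩→ {A}; cost 0
[col 2] AHXZ: children AXZ:{A}, H:{C} ∪→ {A,C}; cost 1
[col 3] AX: children A:{A}, X:{C} ∪→ {A,C}; cost 1
[col 3] AXZ: children AX:{A,C}, Z:{C} ∩→ {C}; cost 0
[col 3] AHXZ: children AXZ:{C}, H:{C} ∩→ {C}; cost 0
[col 4] AX: children A:{C}, X:{A} ∪→ {A,C}; cost 1
[col 4] AXZ: children AX:{A,C}, Z:{T} ∪→ {A,C,T}; cost 1
[col 4] AHXZ: children AXZ:{A,C,T}, H:{C} ∩→ {C}; cost 0
[col 5] AX: children A:{T}, X:{G} ∪→ {G,T}; cost 1
[col 5] AXZ: children AX:{G,T}, Z:{G} ∩→ {G}; cost 0
[col 5] AHXZ: children AXZ:{G}, H:{C} ∪→ {C,G}; cost 1
[col 6] AX: children A:{C}, X:{T} ∪→ {C,T}; cost 1
[col 6] AXZ: children AX:{C,T}, Z:{C} ∩→ {C}; cost 0
[col 6] AHXZ: children AXZ:{C}, H:{C} ∩→ {C}; cost 0
per-site changes: [2, 1, 2, 1, 2, 2, 1]; total = 11

A,C,T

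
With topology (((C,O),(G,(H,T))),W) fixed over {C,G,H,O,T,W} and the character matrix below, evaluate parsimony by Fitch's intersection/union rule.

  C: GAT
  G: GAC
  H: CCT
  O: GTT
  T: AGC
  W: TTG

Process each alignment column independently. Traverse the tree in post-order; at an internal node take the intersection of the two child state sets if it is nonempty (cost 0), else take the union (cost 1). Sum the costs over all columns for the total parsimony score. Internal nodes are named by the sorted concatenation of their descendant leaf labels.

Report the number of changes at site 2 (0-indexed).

site 0, node CO: C={G} ∩ O={G} → {G} (+0)
site 0, node HT: H={C} ∪ T={A} → {A,C} (+1)
site 0, node GHT: G={G} ∪ HT={A,C} → {A,C,G} (+1)
site 0, node CGHOT: CO={G} ∩ GHT={A,C,G} → {G} (+0)
site 0, node CGHOTW: CGHOT={G} ∪ W={T} → {G,T} (+1)
site 1, node CO: C={A} ∪ O={T} → {A,T} (+1)
site 1, node HT: H={C} ∪ T={G} → {C,G} (+1)
site 1, node GHT: G={A} ∪ HT={C,G} → {A,C,G} (+1)
site 1, node CGHOT: CO={A,T} ∩ GHT={A,C,G} → {A} (+0)
site 1, node CGHOTW: CGHOT={A} ∪ W={T} → {A,T} (+1)
site 2, node CO: C={T} ∩ O={T} → {T} (+0)
site 2, node HT: H={T} ∪ T={C} → {C,T} (+1)
site 2, node GHT: G={C} ∩ HT={C,T} → {C} (+0)
site 2, node CGHOT: CO={T} ∪ GHT={C} → {C,T} (+1)
site 2, node CGHOTW: CGHOT={C,T} ∪ W={G} → {C,G,T} (+1)
per-site changes: [3, 4, 3]; total = 10

3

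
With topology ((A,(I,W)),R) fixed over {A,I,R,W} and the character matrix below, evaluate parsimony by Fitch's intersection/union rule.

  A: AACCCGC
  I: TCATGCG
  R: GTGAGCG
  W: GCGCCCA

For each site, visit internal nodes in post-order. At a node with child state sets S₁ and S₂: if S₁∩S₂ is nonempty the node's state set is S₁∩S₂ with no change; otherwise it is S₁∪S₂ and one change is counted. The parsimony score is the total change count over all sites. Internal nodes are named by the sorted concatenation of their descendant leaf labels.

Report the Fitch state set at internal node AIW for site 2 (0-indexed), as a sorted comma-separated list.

A,C,G

site 0, node IW: I={T} ∪ W={G} → {G,T} (+1)
site 0, node AIW: A={A} ∪ IW={G,T} → {A,G,T} (+1)
site 0, node AIRW: AIW={A,G,T} ∩ R={G} → {G} (+0)
site 1, node IW: I={C} ∩ W={C} → {C} (+0)
site 1, node AIW: A={A} ∪ IW={C} → {A,C} (+1)
site 1, node AIRW: AIW={A,C} ∪ R={T} → {A,C,T} (+1)
site 2, node IW: I={A} ∪ W={G} → {A,G} (+1)
site 2, node AIW: A={C} ∪ IW={A,G} → {A,C,G} (+1)
site 2, node AIRW: AIW={A,C,G} ∩ R={G} → {G} (+0)
site 3, node IW: I={T} ∪ W={C} → {C,T} (+1)
site 3, node AIW: A={C} ∩ IW={C,T} → {C} (+0)
site 3, node AIRW: AIW={C} ∪ R={A} → {A,C} (+1)
site 4, node IW: I={G} ∪ W={C} → {C,G} (+1)
site 4, node AIW: A={C} ∩ IW={C,G} → {C} (+0)
site 4, node AIRW: AIW={C} ∪ R={G} → {C,G} (+1)
site 5, node IW: I={C} ∩ W={C} → {C} (+0)
site 5, node AIW: A={G} ∪ IW={C} → {C,G} (+1)
site 5, node AIRW: AIW={C,G} ∩ R={C} → {C} (+0)
site 6, node IW: I={G} ∪ W={A} → {A,G} (+1)
site 6, node AIW: A={C} ∪ IW={A,G} → {A,C,G} (+1)
site 6, node AIRW: AIW={A,C,G} ∩ R={G} → {G} (+0)
per-site changes: [2, 2, 2, 2, 2, 1, 2]; total = 13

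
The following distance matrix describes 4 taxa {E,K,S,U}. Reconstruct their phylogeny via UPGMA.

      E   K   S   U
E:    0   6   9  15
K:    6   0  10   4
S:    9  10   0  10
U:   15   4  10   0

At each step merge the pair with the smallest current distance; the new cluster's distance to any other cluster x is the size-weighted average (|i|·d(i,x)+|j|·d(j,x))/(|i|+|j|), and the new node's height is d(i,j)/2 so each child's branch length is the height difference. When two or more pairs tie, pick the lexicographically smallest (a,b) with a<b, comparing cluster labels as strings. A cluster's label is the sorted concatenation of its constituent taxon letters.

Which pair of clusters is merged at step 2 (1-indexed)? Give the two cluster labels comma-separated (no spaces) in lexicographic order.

iteration 1: select K,U (d=4); attach at lengths (2, 2); label the merged cluster KU
  updated: d(E,KU)=21/2, d(KU,S)=10
iteration 2: select E,S (d=9); attach at lengths (9/2, 9/2); label the merged cluster ES
  updated: d(ES,KU)=41/4
iteration 3: select ES,KU (d=41/4); attach at lengths (5/8, 25/8); label the merged cluster EKSU
final tree: ((E:9/2,S:9/2):5/8,(K:2,U:2):25/8)
total length: 67/4

E,S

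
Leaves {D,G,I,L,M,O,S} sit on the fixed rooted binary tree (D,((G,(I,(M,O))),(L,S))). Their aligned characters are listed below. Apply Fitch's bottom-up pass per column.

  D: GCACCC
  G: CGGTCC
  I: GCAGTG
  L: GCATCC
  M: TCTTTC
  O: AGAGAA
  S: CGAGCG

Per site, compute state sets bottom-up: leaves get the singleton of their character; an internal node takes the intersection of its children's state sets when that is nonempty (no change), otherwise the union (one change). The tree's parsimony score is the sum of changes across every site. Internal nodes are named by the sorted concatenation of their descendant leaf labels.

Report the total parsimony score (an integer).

18

[col 0] MO: children M:{T}, O:{A} ∪→ {A,T}; cost 1
[col 0] IMO: children I:{G}, MO:{A,T} ∪→ {A,G,T}; cost 1
[col 0] GIMO: children G:{C}, IMO:{A,G,T} ∪→ {A,C,G,T}; cost 1
[col 0] LS: children L:{G}, S:{C} ∪→ {C,G}; cost 1
[col 0] GILMOS: children GIMO:{A,C,G,T}, LS:{C,G} ∩→ {C,G}; cost 0
[col 0] DGILMOS: children D:{G}, GILMOS:{C,G} ∩→ {G}; cost 0
[col 1] MO: children M:{C}, O:{G} ∪→ {C,G}; cost 1
[col 1] IMO: children I:{C}, MO:{C,G} ∩→ {C}; cost 0
[col 1] GIMO: children G:{G}, IMO:{C} ∪→ {C,G}; cost 1
[col 1] LS: children L:{C}, S:{G} ∪→ {C,G}; cost 1
[col 1] GILMOS: children GIMO:{C,G}, LS:{C,G} ∩→ {C,G}; cost 0
[col 1] DGILMOS: children D:{C}, GILMOS:{C,G} ∩→ {C}; cost 0
[col 2] MO: children M:{T}, O:{A} ∪→ {A,T}; cost 1
[col 2] IMO: children I:{A}, MO:{A,T} ∩→ {A}; cost 0
[col 2] GIMO: children G:{G}, IMO:{A} ∪→ {A,G}; cost 1
[col 2] LS: children L:{A}, S:{A} ∩→ {A}; cost 0
[col 2] GILMOS: children GIMO:{A,G}, LS:{A} ∩→ {A}; cost 0
[col 2] DGILMOS: children D:{A}, GILMOS:{A} ∩→ {A}; cost 0
[col 3] MO: children M:{T}, O:{G} ∪→ {G,T}; cost 1
[col 3] IMO: children I:{G}, MO:{G,T} ∩→ {G}; cost 0
[col 3] GIMO: children G:{T}, IMO:{G} ∪→ {G,T}; cost 1
[col 3] LS: children L:{T}, S:{G} ∪→ {G,T}; cost 1
[col 3] GILMOS: children GIMO:{G,T}, LS:{G,T} ∩→ {G,T}; cost 0
[col 3] DGILMOS: children D:{C}, GILMOS:{G,T} ∪→ {C,G,T}; cost 1
[col 4] MO: children M:{T}, O:{A} ∪→ {A,T}; cost 1
[col 4] IMO: children I:{T}, MO:{A,T} ∩→ {T}; cost 0
[col 4] GIMO: children G:{C}, IMO:{T} ∪→ {C,T}; cost 1
[col 4] LS: children L:{C}, S:{C} ∩→ {C}; cost 0
[col 4] GILMOS: children GIMO:{C,T}, LS:{C} ∩→ {C}; cost 0
[col 4] DGILMOS: children D:{C}, GILMOS:{C} ∩→ {C}; cost 0
[col 5] MO: children M:{C}, O:{A} ∪→ {A,C}; cost 1
[col 5] IMO: children I:{G}, MO:{A,C} ∪→ {A,C,G}; cost 1
[col 5] GIMO: children G:{C}, IMO:{A,C,G} ∩→ {C}; cost 0
[col 5] LS: children L:{C}, S:{G} ∪→ {C,G}; cost 1
[col 5] GILMOS: children GIMO:{C}, LS:{C,G} ∩→ {C}; cost 0
[col 5] DGILMOS: children D:{C}, GILMOS:{C} ∩→ {C}; cost 0
per-site changes: [4, 3, 2, 4, 2, 3]; total = 18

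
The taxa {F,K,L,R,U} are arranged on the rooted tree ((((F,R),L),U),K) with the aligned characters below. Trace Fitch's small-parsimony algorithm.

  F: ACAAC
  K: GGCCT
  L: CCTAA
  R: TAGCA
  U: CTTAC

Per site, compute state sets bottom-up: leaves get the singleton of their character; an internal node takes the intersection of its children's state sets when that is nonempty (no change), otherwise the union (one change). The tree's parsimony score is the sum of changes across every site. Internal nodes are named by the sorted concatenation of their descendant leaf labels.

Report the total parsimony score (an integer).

14

[col 0] FR: children F:{A}, R:{T} ∪→ {A,T}; cost 1
[col 0] FLR: children FR:{A,T}, L:{C} ∪→ {A,C,T}; cost 1
[col 0] FLRU: children FLR:{A,C,T}, U:{C} ∩→ {C}; cost 0
[col 0] FKLRU: children FLRU:{C}, K:{G} ∪→ {C,G}; cost 1
[col 1] FR: children F:{C}, R:{A} ∪→ {A,C}; cost 1
[col 1] FLR: children FR:{A,C}, L:{C} ∩→ {C}; cost 0
[col 1] FLRU: children FLR:{C}, U:{T} ∪→ {C,T}; cost 1
[col 1] FKLRU: children FLRU:{C,T}, K:{G} ∪→ {C,G,T}; cost 1
[col 2] FR: children F:{A}, R:{G} ∪→ {A,G}; cost 1
[col 2] FLR: children FR:{A,G}, L:{T} ∪→ {A,G,T}; cost 1
[col 2] FLRU: children FLR:{A,G,T}, U:{T} ∩→ {T}; cost 0
[col 2] FKLRU: children FLRU:{T}, K:{C} ∪→ {C,T}; cost 1
[col 3] FR: children F:{A}, R:{C} ∪→ {A,C}; cost 1
[col 3] FLR: children FR:{A,C}, L:{A} ∩→ {A}; cost 0
[col 3] FLRU: children FLR:{A}, U:{A} ∩→ {A}; cost 0
[col 3] FKLRU: children FLRU:{A}, K:{C} ∪→ {A,C}; cost 1
[col 4] FR: children F:{C}, R:{A} ∪→ {A,C}; cost 1
[col 4] FLR: children FR:{A,C}, L:{A} ∩→ {A}; cost 0
[col 4] FLRU: children FLR:{A}, U:{C} ∪→ {A,C}; cost 1
[col 4] FKLRU: children FLRU:{A,C}, K:{T} ∪→ {A,C,T}; cost 1
per-site changes: [3, 3, 3, 2, 3]; total = 14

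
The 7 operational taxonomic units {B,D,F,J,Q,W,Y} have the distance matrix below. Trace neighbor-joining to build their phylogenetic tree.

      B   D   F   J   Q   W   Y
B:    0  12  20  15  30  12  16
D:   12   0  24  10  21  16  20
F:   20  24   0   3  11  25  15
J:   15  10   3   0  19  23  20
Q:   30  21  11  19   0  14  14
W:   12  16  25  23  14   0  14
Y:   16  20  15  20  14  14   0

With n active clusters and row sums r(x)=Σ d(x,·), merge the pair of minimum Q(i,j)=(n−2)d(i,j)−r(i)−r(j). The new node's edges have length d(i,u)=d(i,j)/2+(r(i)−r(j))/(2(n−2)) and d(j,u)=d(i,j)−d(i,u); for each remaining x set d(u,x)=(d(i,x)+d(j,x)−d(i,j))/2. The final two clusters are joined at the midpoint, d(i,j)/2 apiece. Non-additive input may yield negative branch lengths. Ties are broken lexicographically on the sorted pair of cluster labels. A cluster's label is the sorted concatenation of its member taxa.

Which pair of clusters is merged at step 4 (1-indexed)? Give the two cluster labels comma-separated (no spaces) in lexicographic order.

BDW,Y

1. join F+J (d=3, Q=-173) ⇒ FJ; edges |F|=23/10, |J|=7/10
  updated: d(B,FJ)=16, d(D,FJ)=31/2, d(FJ,Q)=27/2, d(FJ,W)=45/2, d(FJ,Y)=16
2. join B+D (d=12, Q=-245/2) ⇒ BD; edges |B|=99/16, |D|=93/16
  updated: d(BD,FJ)=39/4, d(BD,Q)=39/2, d(BD,W)=8, d(BD,Y)=12
3. join BD+W (d=8, Q=-335/4) ⇒ BDW; edges |BD|=59/24, |W|=133/24
  updated: d(BDW,FJ)=97/8, d(BDW,Q)=51/4, d(BDW,Y)=9
4. join BDW+Y (d=9, Q=-439/8) ⇒ BDWY; edges |BDW|=103/32, |Y|=185/32
  updated: d(BDWY,FJ)=153/16, d(BDWY,Q)=71/8
5. join BDWY+FJ (d=153/16, Q=-511/16) ⇒ BDFJWY; edges |BDWY|=79/32, |FJ|=227/32
  updated: d(BDFJWY,Q)=205/32
6. join BDFJWY+Q (d=205/32) ⇒ BDFJQWY; edges |BDFJWY|=205/64, |Q|=205/64
final tree: (((((B:99/16,D:93/16):59/24,W:133/24):103/32,Y:185/32):79/32,(F:23/10,J:7/10):227/32):205/64,Q:205/64)
total length: 1535/32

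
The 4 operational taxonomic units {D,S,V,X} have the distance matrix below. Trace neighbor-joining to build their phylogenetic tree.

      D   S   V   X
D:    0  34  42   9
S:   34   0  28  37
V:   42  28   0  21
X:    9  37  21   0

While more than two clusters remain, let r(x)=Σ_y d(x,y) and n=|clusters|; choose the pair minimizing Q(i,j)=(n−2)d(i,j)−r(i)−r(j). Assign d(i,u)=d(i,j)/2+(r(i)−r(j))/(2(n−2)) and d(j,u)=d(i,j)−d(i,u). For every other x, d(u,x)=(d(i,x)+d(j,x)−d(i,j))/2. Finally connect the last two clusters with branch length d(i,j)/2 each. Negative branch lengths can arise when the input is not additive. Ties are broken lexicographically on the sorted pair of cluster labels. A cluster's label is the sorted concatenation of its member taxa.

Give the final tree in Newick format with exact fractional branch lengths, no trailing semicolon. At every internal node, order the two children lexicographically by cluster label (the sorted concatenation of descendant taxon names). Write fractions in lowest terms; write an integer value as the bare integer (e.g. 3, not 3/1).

iteration 1: select D,X (d=9, Q=-134); attach at lengths (9, 0); label the merged cluster DX
  updated: d(DX,S)=31, d(DX,V)=27
iteration 2: select DX,S (d=31, Q=-86); attach at lengths (15, 16); label the merged cluster DSX
  updated: d(DSX,V)=12
iteration 3: select DSX,V (d=12); attach at lengths (6, 6); label the merged cluster DSVX
final tree: (((D:9,X:0):15,S:16):6,V:6)
total length: 52

(((D:9,X:0):15,S:16):6,V:6)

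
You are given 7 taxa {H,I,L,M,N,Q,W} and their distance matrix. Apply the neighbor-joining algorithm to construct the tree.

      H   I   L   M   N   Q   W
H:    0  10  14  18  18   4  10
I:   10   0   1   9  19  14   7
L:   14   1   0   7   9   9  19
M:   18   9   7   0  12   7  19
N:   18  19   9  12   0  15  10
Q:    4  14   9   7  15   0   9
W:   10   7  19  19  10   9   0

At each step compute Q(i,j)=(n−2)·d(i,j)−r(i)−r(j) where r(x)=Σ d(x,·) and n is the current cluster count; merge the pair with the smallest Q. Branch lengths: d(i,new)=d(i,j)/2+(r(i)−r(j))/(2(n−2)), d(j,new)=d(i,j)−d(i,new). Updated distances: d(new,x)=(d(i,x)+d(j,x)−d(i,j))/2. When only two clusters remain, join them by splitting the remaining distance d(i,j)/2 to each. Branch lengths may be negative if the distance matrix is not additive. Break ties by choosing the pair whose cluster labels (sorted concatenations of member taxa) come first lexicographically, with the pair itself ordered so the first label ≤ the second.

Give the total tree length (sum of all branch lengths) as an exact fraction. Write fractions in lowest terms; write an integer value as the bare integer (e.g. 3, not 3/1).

1. join I+L (d=1, Q=-114) ⇒ IL; edges |I|=3/5, |L|=2/5
  updated: d(H,IL)=23/2, d(IL,M)=15/2, d(IL,N)=27/2, d(IL,Q)=11, d(IL,W)=25/2
2. join H+Q (d=4, Q=-183/2) ⇒ HQ; edges |H|=63/16, |Q|=1/16
  updated: d(HQ,IL)=37/4, d(HQ,M)=21/2, d(HQ,N)=29/2, d(HQ,W)=15/2
3. join IL+M (d=15/2, Q=-277/4) ⇒ ILM; edges |IL|=65/24, |M|=115/24
  updated: d(HQ,ILM)=49/8, d(ILM,N)=9, d(ILM,W)=12
4. join HQ+ILM (d=49/8, Q=-43) ⇒ HILMQ; edges |HQ|=53/16, |ILM|=45/16
  updated: d(HILMQ,N)=139/16, d(HILMQ,W)=107/16
5. join HILMQ+N (d=139/16, Q=-203/8) ⇒ HILMNQ; edges |HILMQ|=43/16, |N|=6
  updated: d(HILMNQ,W)=4
6. join HILMNQ+W (d=4) ⇒ HILMNQW; edges |HILMNQ|=2, |W|=2
final tree: ((((H:63/16,Q:1/16):53/16,((I:3/5,L:2/5):65/24,M:115/24):45/16):43/16,N:6):2,W:2)
total length: 501/16

501/16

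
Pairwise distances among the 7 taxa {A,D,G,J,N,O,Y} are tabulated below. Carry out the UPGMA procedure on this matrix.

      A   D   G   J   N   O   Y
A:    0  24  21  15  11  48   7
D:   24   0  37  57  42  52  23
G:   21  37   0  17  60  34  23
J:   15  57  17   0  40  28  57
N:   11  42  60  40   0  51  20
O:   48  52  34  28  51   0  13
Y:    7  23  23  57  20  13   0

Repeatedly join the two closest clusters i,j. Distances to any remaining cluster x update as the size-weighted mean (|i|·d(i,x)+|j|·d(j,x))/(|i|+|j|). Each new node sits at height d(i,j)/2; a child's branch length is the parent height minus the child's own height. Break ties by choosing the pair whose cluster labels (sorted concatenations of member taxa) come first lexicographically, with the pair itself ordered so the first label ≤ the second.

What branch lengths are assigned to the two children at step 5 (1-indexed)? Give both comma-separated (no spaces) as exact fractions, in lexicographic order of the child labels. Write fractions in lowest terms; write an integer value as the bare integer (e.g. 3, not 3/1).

7,31/2

step 1: merge (A,Y) at d=7; branch lengths A→7/2, Y→7/2; new cluster AY
  updated: d(AY,D)=47/2, d(AY,G)=22, d(AY,J)=36, d(AY,N)=31/2, d(AY,O)=61/2
step 2: merge (AY,N) at d=31/2; branch lengths AY→17/4, N→31/4; new cluster ANY
  updated: d(ANY,D)=89/3, d(ANY,G)=104/3, d(ANY,J)=112/3, d(ANY,O)=112/3
step 3: merge (G,J) at d=17; branch lengths G→17/2, J→17/2; new cluster GJ
  updated: d(ANY,GJ)=36, d(D,GJ)=47, d(GJ,O)=31
step 4: merge (ANY,D) at d=89/3; branch lengths ANY→85/12, D→89/6; new cluster ADNY
  updated: d(ADNY,GJ)=155/4, d(ADNY,O)=41
step 5: merge (GJ,O) at d=31; branch lengths GJ→7, O→31/2; new cluster GJO
  updated: d(ADNY,GJO)=79/2
step 6: merge (ADNY,GJO) at d=79/2; branch lengths ADNY→59/12, GJO→17/4; new cluster ADGJNOY
final tree: ((((A:7/2,Y:7/2):17/4,N:31/4):85/12,D:89/6):59/12,((G:17/2,J:17/2):7,O:31/2):17/4)
total length: 1075/12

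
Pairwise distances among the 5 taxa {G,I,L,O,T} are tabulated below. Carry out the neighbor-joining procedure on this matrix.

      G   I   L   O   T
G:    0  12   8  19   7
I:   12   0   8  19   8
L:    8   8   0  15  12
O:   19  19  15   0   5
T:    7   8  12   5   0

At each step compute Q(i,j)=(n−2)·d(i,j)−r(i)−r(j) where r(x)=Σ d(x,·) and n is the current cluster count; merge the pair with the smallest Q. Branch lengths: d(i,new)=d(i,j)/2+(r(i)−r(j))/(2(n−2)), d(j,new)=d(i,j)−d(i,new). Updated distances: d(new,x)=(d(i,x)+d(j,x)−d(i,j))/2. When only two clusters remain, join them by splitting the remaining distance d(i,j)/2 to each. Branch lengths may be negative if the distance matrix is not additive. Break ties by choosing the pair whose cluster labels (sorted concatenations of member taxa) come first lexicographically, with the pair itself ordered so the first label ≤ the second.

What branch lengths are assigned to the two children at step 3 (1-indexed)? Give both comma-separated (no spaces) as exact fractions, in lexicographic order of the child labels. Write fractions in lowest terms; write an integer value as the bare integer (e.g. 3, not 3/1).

5/4,5

1. join O+T (d=5, Q=-75) ⇒ OT; edges |O|=41/6, |T|=-11/6
  updated: d(G,OT)=21/2, d(I,OT)=11, d(L,OT)=11
2. join G+OT (d=21/2, Q=-42) ⇒ GOT; edges |G|=19/4, |OT|=23/4
  updated: d(GOT,I)=25/4, d(GOT,L)=17/4
3. join GOT+I (d=25/4, Q=-37/2) ⇒ GIOT; edges |GOT|=5/4, |I|=5
  updated: d(GIOT,L)=3
4. join GIOT+L (d=3) ⇒ GILOT; edges |GIOT|=3/2, |L|=3/2
final tree: (((G:19/4,(O:41/6,T:-11/6):23/4):5/4,I:5):3/2,L:3/2)
total length: 99/4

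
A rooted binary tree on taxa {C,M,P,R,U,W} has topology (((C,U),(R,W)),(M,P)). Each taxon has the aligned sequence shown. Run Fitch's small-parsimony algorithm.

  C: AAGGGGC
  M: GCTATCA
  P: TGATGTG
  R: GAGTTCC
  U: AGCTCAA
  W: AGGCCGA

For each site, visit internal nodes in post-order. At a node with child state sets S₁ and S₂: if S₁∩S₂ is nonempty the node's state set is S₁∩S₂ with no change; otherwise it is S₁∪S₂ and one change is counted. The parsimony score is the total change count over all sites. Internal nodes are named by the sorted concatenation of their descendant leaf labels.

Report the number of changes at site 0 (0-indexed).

[col 0] CU: children C:{A}, U:{A} ∩→ {A}; cost 0
[col 0] RW: children R:{G}, W:{A} ∪→ {A,G}; cost 1
[col 0] CRUW: children CU:{A}, RW:{A,G} ∩→ {A}; cost 0
[col 0] MP: children M:{G}, P:{T} ∪→ {G,T}; cost 1
[col 0] CMPRUW: children CRUW:{A}, MP:{G,T} ∪→ {A,G,T}; cost 1
[col 1] CU: children C:{A}, U:{G} ∪→ {A,G}; cost 1
[col 1] RW: children R:{A}, W:{G} ∪→ {A,G}; cost 1
[col 1] CRUW: children CU:{A,G}, RW:{A,G} ∩→ {A,G}; cost 0
[col 1] MP: children M:{C}, P:{G} ∪→ {C,G}; cost 1
[col 1] CMPRUW: children CRUW:{A,G}, MP:{C,G} ∩→ {G}; cost 0
[col 2] CU: children C:{G}, U:{C} ∪→ {C,G}; cost 1
[col 2] RW: children R:{G}, W:{G} ∩→ {G}; cost 0
[col 2] CRUW: children CU:{C,G}, RW:{G} ∩→ {G}; cost 0
[col 2] MP: children M:{T}, P:{A} ∪→ {A,T}; cost 1
[col 2] CMPRUW: children CRUW:{G}, MP:{A,T} ∪→ {A,G,T}; cost 1
[col 3] CU: children C:{G}, U:{T} ∪→ {G,T}; cost 1
[col 3] RW: children R:{T}, W:{C} ∪→ {C,T}; cost 1
[col 3] CRUW: children CU:{G,T}, RW:{C,T} ∩→ {T}; cost 0
[col 3] MP: children M:{A}, P:{T} ∪→ {A,T}; cost 1
[col 3] CMPRUW: children CRUW:{T}, MP:{A,T} ∩→ {T}; cost 0
[col 4] CU: children C:{G}, U:{C} ∪→ {C,G}; cost 1
[col 4] RW: children R:{T}, W:{C} ∪→ {C,T}; cost 1
[col 4] CRUW: children CU:{C,G}, RW:{C,T} ∩→ {C}; cost 0
[col 4] MP: children M:{T}, P:{G} ∪→ {G,T}; cost 1
[col 4] CMPRUW: children CRUW:{C}, MP:{G,T} ∪→ {C,G,T}; cost 1
[col 5] CU: children C:{G}, U:{A} ∪→ {A,G}; cost 1
[col 5] RW: children R:{C}, W:{G} ∪→ {C,G}; cost 1
[col 5] CRUW: children CU:{A,G}, RW:{C,G} ∩→ {G}; cost 0
[col 5] MP: children M:{C}, P:{T} ∪→ {C,T}; cost 1
[col 5] CMPRUW: children CRUW:{G}, MP:{C,T} ∪→ {C,G,T}; cost 1
[col 6] CU: children C:{C}, U:{A} ∪→ {A,C}; cost 1
[col 6] RW: children R:{C}, W:{A} ∪→ {A,C}; cost 1
[col 6] CRUW: children CU:{A,C}, RW:{A,C} ∩→ {A,C}; cost 0
[col 6] MP: children M:{A}, P:{G} ∪→ {A,G}; cost 1
[col 6] CMPRUW: children CRUW:{A,C}, MP:{A,G} ∩→ {A}; cost 0
per-site changes: [3, 3, 3, 3, 4, 4, 3]; total = 23

3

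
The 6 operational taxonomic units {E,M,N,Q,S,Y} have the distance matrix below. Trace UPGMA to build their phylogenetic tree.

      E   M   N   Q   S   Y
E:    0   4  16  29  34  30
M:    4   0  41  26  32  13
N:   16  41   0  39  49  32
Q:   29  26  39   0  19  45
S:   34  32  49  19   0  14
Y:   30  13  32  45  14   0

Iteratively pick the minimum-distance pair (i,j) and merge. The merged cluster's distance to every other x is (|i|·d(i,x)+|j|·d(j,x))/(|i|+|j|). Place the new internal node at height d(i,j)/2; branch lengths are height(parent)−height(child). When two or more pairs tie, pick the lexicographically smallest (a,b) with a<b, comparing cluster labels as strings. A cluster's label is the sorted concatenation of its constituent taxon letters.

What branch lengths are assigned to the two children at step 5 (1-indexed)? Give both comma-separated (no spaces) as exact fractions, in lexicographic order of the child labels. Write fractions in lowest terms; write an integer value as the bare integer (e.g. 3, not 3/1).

1. join E+M (d=4) ⇒ EM; edges |E|=2, |M|=2
  updated: d(EM,N)=57/2, d(EM,Q)=55/2, d(EM,S)=33, d(EM,Y)=43/2
2. join S+Y (d=14) ⇒ SY; edges |S|=7, |Y|=7
  updated: d(EM,SY)=109/4, d(N,SY)=81/2, d(Q,SY)=32
3. join EM+SY (d=109/4) ⇒ EMSY; edges |EM|=93/8, |SY|=53/8
  updated: d(EMSY,N)=69/2, d(EMSY,Q)=119/4
4. join EMSY+Q (d=119/4) ⇒ EMQSY; edges |EMSY|=5/4, |Q|=119/8
  updated: d(EMQSY,N)=177/5
5. join EMQSY+N (d=177/5) ⇒ EMNQSY; edges |EMQSY|=113/40, |N|=177/10
final tree: ((((E:2,M:2):93/8,(S:7,Y:7):53/8):5/4,Q:119/8):113/40,N:177/10)
total length: 729/10

113/40,177/10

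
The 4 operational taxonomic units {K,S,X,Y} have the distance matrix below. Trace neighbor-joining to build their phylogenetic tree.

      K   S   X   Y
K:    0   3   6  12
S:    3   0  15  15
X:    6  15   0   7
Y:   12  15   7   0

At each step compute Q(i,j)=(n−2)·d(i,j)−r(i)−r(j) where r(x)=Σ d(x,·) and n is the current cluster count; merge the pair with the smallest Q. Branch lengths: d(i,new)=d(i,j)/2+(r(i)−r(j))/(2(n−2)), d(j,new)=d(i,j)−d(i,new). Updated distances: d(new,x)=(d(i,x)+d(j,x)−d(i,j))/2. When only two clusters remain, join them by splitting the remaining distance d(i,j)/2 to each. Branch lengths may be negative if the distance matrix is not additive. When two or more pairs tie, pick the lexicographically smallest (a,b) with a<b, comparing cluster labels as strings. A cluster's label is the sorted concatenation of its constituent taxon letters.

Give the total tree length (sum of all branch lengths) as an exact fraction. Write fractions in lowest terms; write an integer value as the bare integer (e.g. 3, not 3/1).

step 1: merge (K,S) at d=3, Q=-48; branch lengths K→-3/2, S→9/2; new cluster KS
  updated: d(KS,X)=9, d(KS,Y)=12
step 2: merge (KS,X) at d=9, Q=-28; branch lengths KS→7, X→2; new cluster KSX
  updated: d(KSX,Y)=5
step 3: merge (KSX,Y) at d=5; branch lengths KSX→5/2, Y→5/2; new cluster KSXY
final tree: (((K:-3/2,S:9/2):7,X:2):5/2,Y:5/2)
total length: 17

17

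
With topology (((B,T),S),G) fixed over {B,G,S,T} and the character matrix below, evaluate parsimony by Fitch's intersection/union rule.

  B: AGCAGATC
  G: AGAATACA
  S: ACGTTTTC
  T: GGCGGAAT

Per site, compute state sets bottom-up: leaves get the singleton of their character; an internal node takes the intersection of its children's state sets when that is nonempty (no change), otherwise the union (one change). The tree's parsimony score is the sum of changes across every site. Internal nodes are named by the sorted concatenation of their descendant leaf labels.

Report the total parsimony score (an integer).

BT@0: {A} ∪ {G} = {A,G} (union, +1)
BST@0: {A,G} ∩ {A} = {A} (intersection, +0)
BGST@0: {A} ∩ {A} = {A} (intersection, +0)
BT@1: {G} ∩ {G} = {G} (intersection, +0)
BST@1: {G} ∪ {C} = {C,G} (union, +1)
BGST@1: {C,G} ∩ {G} = {G} (intersection, +0)
BT@2: {C} ∩ {C} = {C} (intersection, +0)
BST@2: {C} ∪ {G} = {C,G} (union, +1)
BGST@2: {C,G} ∪ {A} = {A,C,G} (union, +1)
BT@3: {A} ∪ {G} = {A,G} (union, +1)
BST@3: {A,G} ∪ {T} = {A,G,T} (union, +1)
BGST@3: {A,G,T} ∩ {A} = {A} (intersection, +0)
BT@4: {G} ∩ {G} = {G} (intersection, +0)
BST@4: {G} ∪ {T} = {G,T} (union, +1)
BGST@4: {G,T} ∩ {T} = {T} (intersection, +0)
BT@5: {A} ∩ {A} = {A} (intersection, +0)
BST@5: {A} ∪ {T} = {A,T} (union, +1)
BGST@5: {A,T} ∩ {A} = {A} (intersection, +0)
BT@6: {T} ∪ {A} = {A,T} (union, +1)
BST@6: {A,T} ∩ {T} = {T} (intersection, +0)
BGST@6: {T} ∪ {C} = {C,T} (union, +1)
BT@7: {C} ∪ {T} = {C,T} (union, +1)
BST@7: {C,T} ∩ {C} = {C} (intersection, +0)
BGST@7: {C} ∪ {A} = {A,C} (union, +1)
per-site changes: [1, 1, 2, 2, 1, 1, 2, 2]; total = 12

12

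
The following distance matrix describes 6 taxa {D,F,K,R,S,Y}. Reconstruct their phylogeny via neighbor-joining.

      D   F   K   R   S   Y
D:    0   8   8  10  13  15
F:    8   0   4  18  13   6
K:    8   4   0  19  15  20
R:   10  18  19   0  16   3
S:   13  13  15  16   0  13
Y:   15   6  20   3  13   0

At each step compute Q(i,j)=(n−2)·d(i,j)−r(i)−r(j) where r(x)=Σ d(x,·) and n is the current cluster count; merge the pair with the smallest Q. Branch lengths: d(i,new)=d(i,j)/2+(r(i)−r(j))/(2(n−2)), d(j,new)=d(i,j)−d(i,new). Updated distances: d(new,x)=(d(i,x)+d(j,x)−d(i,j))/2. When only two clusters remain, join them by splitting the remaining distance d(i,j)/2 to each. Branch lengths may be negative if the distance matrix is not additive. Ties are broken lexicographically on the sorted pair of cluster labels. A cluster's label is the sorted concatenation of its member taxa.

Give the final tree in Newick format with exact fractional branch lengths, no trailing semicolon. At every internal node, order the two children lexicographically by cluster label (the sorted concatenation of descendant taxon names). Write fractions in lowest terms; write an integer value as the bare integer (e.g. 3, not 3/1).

(((D:47/16,(F:5/12,K:43/12):49/16):41/16,(R:21/8,Y:3/8):97/16):111/32,S:111/32)

iteration 1: select R,Y (d=3, Q=-111); attach at lengths (21/8, 3/8); label the merged cluster RY
  updated: d(D,RY)=11, d(F,RY)=21/2, d(K,RY)=18, d(RY,S)=13
iteration 2: select F,K (d=4, Q=-137/2); attach at lengths (5/12, 43/12); label the merged cluster FK
  updated: d(D,FK)=6, d(FK,RY)=49/4, d(FK,S)=12
iteration 3: select D,FK (d=6, Q=-193/4); attach at lengths (47/16, 49/16); label the merged cluster DFK
  updated: d(DFK,RY)=69/8, d(DFK,S)=19/2
iteration 4: select DFK,RY (d=69/8, Q=-249/8); attach at lengths (41/16, 97/16); label the merged cluster DFKRY
  updated: d(DFKRY,S)=111/16
iteration 5: select DFKRY,S (d=111/16); attach at lengths (111/32, 111/32); label the merged cluster DFKRSY
final tree: (((D:47/16,(F:5/12,K:43/12):49/16):41/16,(R:21/8,Y:3/8):97/16):111/32,S:111/32)
total length: 457/16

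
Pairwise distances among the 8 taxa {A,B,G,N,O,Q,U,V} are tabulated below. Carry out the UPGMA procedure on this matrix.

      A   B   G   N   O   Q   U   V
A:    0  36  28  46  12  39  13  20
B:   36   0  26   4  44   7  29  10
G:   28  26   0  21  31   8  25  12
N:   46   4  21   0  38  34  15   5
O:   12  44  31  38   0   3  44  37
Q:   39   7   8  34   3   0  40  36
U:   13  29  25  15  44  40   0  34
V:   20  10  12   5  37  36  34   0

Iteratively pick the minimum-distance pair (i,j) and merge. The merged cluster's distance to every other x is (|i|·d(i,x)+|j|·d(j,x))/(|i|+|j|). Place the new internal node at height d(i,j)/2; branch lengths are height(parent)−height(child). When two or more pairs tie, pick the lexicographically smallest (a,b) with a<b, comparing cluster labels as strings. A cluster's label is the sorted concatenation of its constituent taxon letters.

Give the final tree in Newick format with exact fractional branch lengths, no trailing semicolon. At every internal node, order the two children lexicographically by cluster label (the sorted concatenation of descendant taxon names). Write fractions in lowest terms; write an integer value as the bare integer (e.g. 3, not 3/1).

1. join O+Q (d=3) ⇒ OQ; edges |O|=3/2, |Q|=3/2
  updated: d(A,OQ)=51/2, d(B,OQ)=51/2, d(G,OQ)=39/2, d(N,OQ)=36, d(OQ,U)=42, d(OQ,V)=73/2
2. join B+N (d=4) ⇒ BN; edges |B|=2, |N|=2
  updated: d(A,BN)=41, d(BN,G)=47/2, d(BN,OQ)=123/4, d(BN,U)=22, d(BN,V)=15/2
3. join BN+V (d=15/2) ⇒ BNV; edges |BN|=7/4, |V|=15/4
  updated: d(A,BNV)=34, d(BNV,G)=59/3, d(BNV,OQ)=98/3, d(BNV,U)=26
4. join A+U (d=13) ⇒ AU; edges |A|=13/2, |U|=13/2
  updated: d(AU,BNV)=30, d(AU,G)=53/2, d(AU,OQ)=135/4
5. join G+OQ (d=39/2) ⇒ GOQ; edges |G|=39/4, |OQ|=33/4
  updated: d(AU,GOQ)=94/3, d(BNV,GOQ)=85/3
6. join BNV+GOQ (d=85/3) ⇒ BGNOQV; edges |BNV|=125/12, |GOQ|=53/12
  updated: d(AU,BGNOQV)=92/3
7. join AU+BGNOQV (d=92/3) ⇒ ABGNOQUV; edges |AU|=53/6, |BGNOQV|=7/6
final tree: ((A:13/2,U:13/2):53/6,(((B:2,N:2):7/4,V:15/4):125/12,(G:39/4,(O:3/2,Q:3/2):33/4):53/12):7/6)
total length: 205/3

((A:13/2,U:13/2):53/6,(((B:2,N:2):7/4,V:15/4):125/12,(G:39/4,(O:3/2,Q:3/2):33/4):53/12):7/6)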